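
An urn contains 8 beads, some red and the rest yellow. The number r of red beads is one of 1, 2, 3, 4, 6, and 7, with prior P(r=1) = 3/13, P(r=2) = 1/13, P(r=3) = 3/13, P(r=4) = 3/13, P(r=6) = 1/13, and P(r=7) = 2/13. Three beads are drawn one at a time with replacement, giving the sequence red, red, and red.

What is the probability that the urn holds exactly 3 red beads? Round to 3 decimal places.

0.068

Compute the likelihood of the observed sequence for each case: P(data | r = 1) = (1/8)(1/8)(1/8) = 0.0019531; P(data | r = 2) = (2/8)(2/8)(2/8) = 0.015625; P(data | r = 3) = (3/8)(3/8)(3/8) = 0.052734; P(data | r = 4) = (4/8)(4/8)(4/8) = 0.125; P(data | r = 6) = (6/8)(6/8)(6/8) = 0.42188; P(data | r = 7) = (7/8)(7/8)(7/8) = 0.66992.
Weighting by the prior gives 3/13 · 0.0019531 = 0.00045072, 1/13 · 0.015625 = 0.0012019, 3/13 · 0.052734 = 0.012169, 3/13 · 0.125 = 0.028846, 1/13 · 0.42188 = 0.032452, 2/13 · 0.66992 = 0.10306; these sum to 0.17819.
By Bayes' rule, P(r = 3 | data) = (0.012169) / (0.17819) = 0.068297.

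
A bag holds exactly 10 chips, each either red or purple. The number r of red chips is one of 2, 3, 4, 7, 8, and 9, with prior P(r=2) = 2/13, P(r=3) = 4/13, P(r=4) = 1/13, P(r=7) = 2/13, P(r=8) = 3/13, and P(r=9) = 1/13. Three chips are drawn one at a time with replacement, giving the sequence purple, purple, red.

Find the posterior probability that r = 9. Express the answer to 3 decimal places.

0.007

For each hypothesis, P(data | H) works out to: P(data | r = 2) = (8/10)(8/10)(2/10) = 0.128; P(data | r = 3) = (7/10)(7/10)(3/10) = 0.147; P(data | r = 4) = (6/10)(6/10)(4/10) = 0.144; P(data | r = 7) = (3/10)(3/10)(7/10) = 0.063; P(data | r = 8) = (2/10)(2/10)(8/10) = 0.032; P(data | r = 9) = (1/10)(1/10)(9/10) = 0.009.
The prior-weighted likelihoods are 2/13 · 0.128 = 0.019692, 4/13 · 0.147 = 0.045231, 1/13 · 0.144 = 0.011077, 2/13 · 0.063 = 0.0096923, 3/13 · 0.032 = 0.0073846, 1/13 · 0.009 = 0.00069231; with total 0.093769.
Hence P(r = 9 | data) = (0.00069231) / (0.093769) = 0.0073831.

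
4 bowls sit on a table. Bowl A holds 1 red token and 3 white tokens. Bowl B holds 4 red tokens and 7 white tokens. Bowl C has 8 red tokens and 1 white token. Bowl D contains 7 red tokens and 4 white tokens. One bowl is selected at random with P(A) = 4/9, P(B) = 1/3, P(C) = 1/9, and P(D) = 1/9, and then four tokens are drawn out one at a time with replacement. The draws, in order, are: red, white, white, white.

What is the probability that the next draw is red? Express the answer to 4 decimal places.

Compute the likelihood of the observed sequence for each case: P(data | bowl A) = (1/4)(3/4)(3/4)(3/4) = 0.10547; P(data | bowl B) = (4/11)(7/11)(7/11)(7/11) = 0.093709; P(data | bowl C) = (8/9)(1/9)(1/9)(1/9) = 0.0012193; P(data | bowl D) = (7/11)(4/11)(4/11)(4/11) = 0.030599.
Weighting by the prior gives 4/9 · 0.10547 = 0.046875, 1/3 · 0.093709 = 0.031236, 1/9 · 0.0012193 = 0.00013548, 1/9 · 0.030599 = 0.0033999; with total 0.081647.
The posterior is then P(bowl A | data) = 0.57412, P(bowl B | data) = 0.38258, P(bowl C | data) = 0.0016593, P(bowl D | data) = 0.041641.
Averaging over the posterior, P(red next | data) = (1/4)(0.57412) + (4/11)(0.38258) + (8/9)(0.0016593) + (7/11)(0.041641) = 0.31062.

0.3106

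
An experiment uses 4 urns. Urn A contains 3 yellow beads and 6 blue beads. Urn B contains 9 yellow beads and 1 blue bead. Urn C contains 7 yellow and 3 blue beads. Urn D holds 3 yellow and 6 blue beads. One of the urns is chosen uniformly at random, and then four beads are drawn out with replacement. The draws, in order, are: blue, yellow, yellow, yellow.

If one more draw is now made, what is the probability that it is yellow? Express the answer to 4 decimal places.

The likelihood of the observed sequence under each hypothesis: P(data | urn A) = (6/9)(3/9)(3/9)(3/9) = 0.024691; P(data | urn B) = (1/10)(9/10)(9/10)(9/10) = 0.0729; P(data | urn C) = (3/10)(7/10)(7/10)(7/10) = 0.1029; P(data | urn D) = (6/9)(3/9)(3/9)(3/9) = 0.024691.
Multiplying each by its prior: 1/4 · 0.024691 = 0.0061728, 1/4 · 0.0729 = 0.018225, 1/4 · 0.1029 = 0.025725, 1/4 · 0.024691 = 0.0061728; with total 0.056296.
Dividing through by the total gives posterior P(urn A | data) = 0.10965, P(urn B | data) = 0.32374, P(urn C | data) = 0.45696, P(urn D | data) = 0.10965.
So P(yellow next | data) = Σ P(yellow next | H) P(H | data) = (1/3)(0.10965) + (9/10)(0.32374) + (7/10)(0.45696) + (1/3)(0.10965) = 0.68434.

0.6843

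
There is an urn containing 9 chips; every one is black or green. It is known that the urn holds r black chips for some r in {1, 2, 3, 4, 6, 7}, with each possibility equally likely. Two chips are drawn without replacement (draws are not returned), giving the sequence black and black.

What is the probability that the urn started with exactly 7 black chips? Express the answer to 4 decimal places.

0.4565

Compute the likelihood of the observed sequence for each case: P(data | r = 1) = (1/9)(0/8) = 0; P(data | r = 2) = (2/9)(1/8) = 1/36; P(data | r = 3) = (3/9)(2/8) = 1/12; P(data | r = 4) = (4/9)(3/8) = 1/6; P(data | r = 6) = (6/9)(5/8) = 5/12; P(data | r = 7) = (7/9)(6/8) = 7/12.
Multiplying each by its prior: 1/6 · 0 = 0, 1/6 · 1/36 = 1/216, 1/6 · 1/12 = 1/72, 1/6 · 1/6 = 1/36, 1/6 · 5/12 = 5/72, 1/6 · 7/12 = 7/72; these sum to 23/108.
So P(r = 7 | data) = (7/72) / (23/108) = 21/46.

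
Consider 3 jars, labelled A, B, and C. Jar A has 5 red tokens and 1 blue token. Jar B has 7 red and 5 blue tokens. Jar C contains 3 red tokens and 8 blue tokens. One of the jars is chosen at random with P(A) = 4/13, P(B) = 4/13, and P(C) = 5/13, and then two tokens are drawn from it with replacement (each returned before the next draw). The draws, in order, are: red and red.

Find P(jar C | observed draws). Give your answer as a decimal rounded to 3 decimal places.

0.082

For each hypothesis, P(data | H) works out to: P(data | jar A) = (5/6)(5/6) = 0.69444; P(data | jar B) = (7/12)(7/12) = 0.34028; P(data | jar C) = (3/11)(3/11) = 0.07438.
Weighting by the prior gives 4/13 · 0.69444 = 0.21368, 4/13 · 0.34028 = 0.1047, 5/13 · 0.07438 = 0.028608; these sum to 0.34698.
So P(jar C | data) = (0.028608) / (0.34698) = 0.082447.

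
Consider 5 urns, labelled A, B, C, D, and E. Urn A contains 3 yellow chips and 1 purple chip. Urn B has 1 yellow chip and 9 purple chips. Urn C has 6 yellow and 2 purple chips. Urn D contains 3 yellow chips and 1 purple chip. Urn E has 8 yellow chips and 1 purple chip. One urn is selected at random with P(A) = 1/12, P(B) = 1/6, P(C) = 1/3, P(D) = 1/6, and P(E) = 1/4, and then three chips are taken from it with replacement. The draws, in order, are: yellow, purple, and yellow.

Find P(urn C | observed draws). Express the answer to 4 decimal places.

0.4444

Compute the likelihood of the observed sequence for each case: P(data | urn A) = (3/4)(1/4)(3/4) = 0.14062; P(data | urn B) = (1/10)(9/10)(1/10) = 0.009; P(data | urn C) = (6/8)(2/8)(6/8) = 0.14062; P(data | urn D) = (3/4)(1/4)(3/4) = 0.14062; P(data | urn E) = (8/9)(1/9)(8/9) = 0.087791.
Weighting by the prior gives 1/12 · 0.14062 = 0.011719, 1/6 · 0.009 = 0.0015, 1/3 · 0.14062 = 0.046875, 1/6 · 0.14062 = 0.023438, 1/4 · 0.087791 = 0.021948; with total 0.10548.
Therefore the posterior P(urn C | data) = (0.046875) / (0.10548) = 0.4444.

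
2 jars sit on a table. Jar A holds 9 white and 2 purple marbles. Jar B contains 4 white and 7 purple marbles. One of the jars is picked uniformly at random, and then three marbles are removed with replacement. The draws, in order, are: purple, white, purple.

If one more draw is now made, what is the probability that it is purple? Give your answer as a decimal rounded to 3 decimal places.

For each hypothesis, P(data | H) works out to: P(data | jar A) = (2/11)(9/11)(2/11) = 0.027047; P(data | jar B) = (7/11)(4/11)(7/11) = 0.14726.
Weighting by the prior gives 1/2 · 0.027047 = 0.013524, 1/2 · 0.14726 = 0.073629; summing to 0.087153.
The posterior is then P(jar A | data) = 0.15517, P(jar B | data) = 0.84483.
Averaging over the posterior, P(purple next | data) = (2/11)(0.15517) + (7/11)(0.84483) = 0.56583.

0.566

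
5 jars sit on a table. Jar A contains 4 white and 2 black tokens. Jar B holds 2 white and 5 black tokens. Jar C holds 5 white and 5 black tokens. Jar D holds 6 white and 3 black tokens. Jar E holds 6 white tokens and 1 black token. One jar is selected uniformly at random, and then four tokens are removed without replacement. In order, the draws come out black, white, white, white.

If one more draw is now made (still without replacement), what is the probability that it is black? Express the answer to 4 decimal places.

For each hypothesis, P(data | H) works out to: P(data | jar A) = (2/6)(4/5)(3/4)(2/3) = 0.13333; P(data | jar B) = (5/7)(2/6)(1/5)(0/4) = 0; P(data | jar C) = (5/10)(5/9)(4/8)(3/7) = 0.059524; P(data | jar D) = (3/9)(6/8)(5/7)(4/6) = 0.11905; P(data | jar E) = (1/7)(6/6)(5/5)(4/4) = 0.14286.
The prior-weighted likelihoods are 1/5 · 0.13333 = 0.026667, 1/5 · 0 = 0, 1/5 · 0.059524 = 0.011905, 1/5 · 0.11905 = 0.02381, 1/5 · 0.14286 = 0.028571; with total 0.090952.
Dividing through by the total gives posterior P(jar A | data) = 0.29319, P(jar B | data) = 0, P(jar C | data) = 0.13089, P(jar D | data) = 0.26178, P(jar E | data) = 0.31414.
Averaging over the posterior, P(black next | data) = (1/2)(0.29319) + (2/3)(0.13089) + (2/5)(0.26178) + (0)(0.31414) = 0.33857.

0.3386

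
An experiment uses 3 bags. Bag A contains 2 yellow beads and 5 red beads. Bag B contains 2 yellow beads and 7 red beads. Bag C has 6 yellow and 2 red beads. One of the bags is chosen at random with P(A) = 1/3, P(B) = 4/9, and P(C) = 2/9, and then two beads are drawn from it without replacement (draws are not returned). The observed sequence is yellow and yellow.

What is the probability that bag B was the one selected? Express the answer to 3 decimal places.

Compute the likelihood of the observed sequence for each case: P(data | bag A) = (2/7)(1/6) = 0.047619; P(data | bag B) = (2/9)(1/8) = 0.027778; P(data | bag C) = (6/8)(5/7) = 0.53571.
Weighting by the prior gives 1/3 · 0.047619 = 0.015873, 4/9 · 0.027778 = 0.012346, 2/9 · 0.53571 = 0.11905; summing to 0.14727.
Therefore the posterior P(bag B | data) = (0.012346) / (0.14727) = 0.083832.

0.084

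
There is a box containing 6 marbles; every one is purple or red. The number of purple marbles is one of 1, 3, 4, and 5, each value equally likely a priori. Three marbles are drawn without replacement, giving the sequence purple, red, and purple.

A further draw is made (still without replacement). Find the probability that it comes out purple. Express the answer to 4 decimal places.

Under each hypothesis, the probability of the observed sequence is: P(data | r = 1) = (1/6)(5/5)(0/4) = 0; P(data | r = 3) = (3/6)(3/5)(2/4) = 3/20; P(data | r = 4) = (4/6)(2/5)(3/4) = 1/5; P(data | r = 5) = (5/6)(1/5)(4/4) = 1/6.
Weighting by the prior gives 1/4 · 0 = 0, 1/4 · 3/20 = 3/80, 1/4 · 1/5 = 1/20, 1/4 · 1/6 = 1/24; with total 31/240.
The posterior is then P(r = 1 | data) = 0, P(r = 3 | data) = 9/31, P(r = 4 | data) = 12/31, P(r = 5 | data) = 10/31.
Averaging over the posterior, P(purple next | data) = (1/3)(9/31) + (2/3)(12/31) + (1)(10/31) = 21/31.

0.6774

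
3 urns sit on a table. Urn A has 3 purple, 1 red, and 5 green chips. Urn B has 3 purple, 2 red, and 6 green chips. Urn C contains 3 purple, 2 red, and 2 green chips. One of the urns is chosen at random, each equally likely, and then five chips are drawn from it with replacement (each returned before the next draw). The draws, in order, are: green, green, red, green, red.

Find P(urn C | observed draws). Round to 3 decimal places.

0.203

Under each hypothesis, the probability of the observed sequence is: P(data | urn A) = (5/9)(5/9)(1/9)(5/9)(1/9) = 0.0021169; P(data | urn B) = (6/11)(6/11)(2/11)(6/11)(2/11) = 0.0053648; P(data | urn C) = (2/7)(2/7)(2/7)(2/7)(2/7) = 0.001904.
Multiplying each by its prior: 1/3 · 0.0021169 = 0.00070563, 1/3 · 0.0053648 = 0.0017883, 1/3 · 0.001904 = 0.00063466; summing to 0.0031285.
Therefore the posterior P(urn C | data) = (0.00063466) / (0.0031285) = 0.20286.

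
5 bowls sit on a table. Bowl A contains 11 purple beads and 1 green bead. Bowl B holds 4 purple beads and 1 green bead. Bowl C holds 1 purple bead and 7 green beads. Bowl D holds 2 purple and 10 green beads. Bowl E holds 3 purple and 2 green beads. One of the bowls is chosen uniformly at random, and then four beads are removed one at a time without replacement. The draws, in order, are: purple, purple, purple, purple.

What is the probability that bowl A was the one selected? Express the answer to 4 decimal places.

Under each hypothesis, the probability of the observed sequence is: P(data | bowl A) = (11/12)(10/11)(9/10)(8/9) = 2/3; P(data | bowl B) = (4/5)(3/4)(2/3)(1/2) = 1/5; P(data | bowl C) = (1/8)(0/7) = 0; P(data | bowl D) = (2/12)(1/11)(0/10) = 0; P(data | bowl E) = (3/5)(2/4)(1/3)(0/2) = 0.
The prior-weighted likelihoods are 1/5 · 2/3 = 2/15, 1/5 · 1/5 = 1/25, 1/5 · 0 = 0, 1/5 · 0 = 0, 1/5 · 0 = 0; these sum to 13/75.
Hence P(bowl A | data) = (2/15) / (13/75) = 10/13.

0.7692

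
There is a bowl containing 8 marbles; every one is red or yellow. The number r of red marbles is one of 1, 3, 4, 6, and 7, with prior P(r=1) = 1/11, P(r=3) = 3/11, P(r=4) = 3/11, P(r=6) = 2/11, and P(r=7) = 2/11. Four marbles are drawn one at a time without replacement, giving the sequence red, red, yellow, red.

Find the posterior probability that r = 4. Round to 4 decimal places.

Compute the likelihood of the observed sequence for each case: P(data | r = 1) = (1/8)(0/7) = 0; P(data | r = 3) = (3/8)(2/7)(5/6)(1/5) = 0.017857; P(data | r = 4) = (4/8)(3/7)(4/6)(2/5) = 0.057143; P(data | r = 6) = (6/8)(5/7)(2/6)(4/5) = 0.14286; P(data | r = 7) = (7/8)(6/7)(1/6)(5/5) = 0.125.
Weighting by the prior gives 1/11 · 0 = 0, 3/11 · 0.017857 = 0.0048701, 3/11 · 0.057143 = 0.015584, 2/11 · 0.14286 = 0.025974, 2/11 · 0.125 = 0.022727; these sum to 0.069156.
Hence P(r = 4 | data) = (0.015584) / (0.069156) = 0.22535.

0.2254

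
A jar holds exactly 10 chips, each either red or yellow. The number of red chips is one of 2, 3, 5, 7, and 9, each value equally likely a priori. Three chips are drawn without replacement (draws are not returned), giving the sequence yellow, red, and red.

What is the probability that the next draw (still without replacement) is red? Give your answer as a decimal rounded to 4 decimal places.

0.5923

For each hypothesis, P(data | H) works out to: P(data | r = 2) = (8/10)(2/9)(1/8) = 1/45; P(data | r = 3) = (7/10)(3/9)(2/8) = 7/120; P(data | r = 5) = (5/10)(5/9)(4/8) = 5/36; P(data | r = 7) = (3/10)(7/9)(6/8) = 7/40; P(data | r = 9) = (1/10)(9/9)(8/8) = 1/10.
Weighting by the prior gives 1/5 · 1/45 = 1/225, 1/5 · 7/120 = 7/600, 1/5 · 5/36 = 1/36, 1/5 · 7/40 = 7/200, 1/5 · 1/10 = 1/50; these sum to 89/900.
Dividing through by the total gives posterior P(r = 2 | data) = 4/89, P(r = 3 | data) = 21/178, P(r = 5 | data) = 25/89, P(r = 7 | data) = 63/178, P(r = 9 | data) = 18/89.
The predictive probability is P(red next | data) = (0)(4/89) + (1/7)(21/178) + (3/7)(25/89) + (5/7)(63/178) + (1)(18/89) = 369/623.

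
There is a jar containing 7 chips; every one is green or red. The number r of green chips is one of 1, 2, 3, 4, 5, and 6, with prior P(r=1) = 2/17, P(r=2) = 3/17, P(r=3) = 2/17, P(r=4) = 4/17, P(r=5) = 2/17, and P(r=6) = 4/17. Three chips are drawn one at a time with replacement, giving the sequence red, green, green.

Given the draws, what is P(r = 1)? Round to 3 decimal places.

Compute the likelihood of the observed sequence for each case: P(data | r = 1) = (6/7)(1/7)(1/7) = 0.017493; P(data | r = 2) = (5/7)(2/7)(2/7) = 0.058309; P(data | r = 3) = (4/7)(3/7)(3/7) = 0.10496; P(data | r = 4) = (3/7)(4/7)(4/7) = 0.13994; P(data | r = 5) = (2/7)(5/7)(5/7) = 0.14577; P(data | r = 6) = (1/7)(6/7)(6/7) = 0.10496.
The prior-weighted likelihoods are 2/17 · 0.017493 = 0.002058, 3/17 · 0.058309 = 0.01029, 2/17 · 0.10496 = 0.012348, 4/17 · 0.13994 = 0.032927, 2/17 · 0.14577 = 0.01715, 4/17 · 0.10496 = 0.024696; with total 0.099468.
So P(r = 1 | data) = (0.002058) / (0.099468) = 0.02069.

0.021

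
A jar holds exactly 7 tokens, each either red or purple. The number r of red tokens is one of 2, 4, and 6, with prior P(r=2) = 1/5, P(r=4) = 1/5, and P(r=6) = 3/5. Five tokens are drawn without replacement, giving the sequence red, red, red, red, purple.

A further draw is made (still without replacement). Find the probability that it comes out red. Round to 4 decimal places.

0.9375

Compute the likelihood of the observed sequence for each case: P(data | r = 2) = (2/7)(1/6)(0/5) = 0; P(data | r = 4) = (4/7)(3/6)(2/5)(1/4)(3/3) = 1/35; P(data | r = 6) = (6/7)(5/6)(4/5)(3/4)(1/3) = 1/7.
The prior-weighted likelihoods are 1/5 · 0 = 0, 1/5 · 1/35 = 1/175, 3/5 · 1/7 = 3/35; with total 16/175.
Normalising, the posterior is P(r = 2 | data) = 0, P(r = 4 | data) = 1/16, P(r = 6 | data) = 15/16.
So P(red next | data) = Σ P(red next | H) P(H | data) = (0)(1/16) + (1)(15/16) = 15/16.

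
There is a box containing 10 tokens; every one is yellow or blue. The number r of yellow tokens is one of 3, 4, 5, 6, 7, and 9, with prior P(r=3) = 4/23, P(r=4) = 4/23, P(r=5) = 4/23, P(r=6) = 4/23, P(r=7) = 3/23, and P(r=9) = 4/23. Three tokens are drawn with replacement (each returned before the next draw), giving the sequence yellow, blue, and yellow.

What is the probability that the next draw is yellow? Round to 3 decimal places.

0.575

Compute the likelihood of the observed sequence for each case: P(data | r = 3) = (3/10)(7/10)(3/10) = 0.063; P(data | r = 4) = (4/10)(6/10)(4/10) = 0.096; P(data | r = 5) = (5/10)(5/10)(5/10) = 0.125; P(data | r = 6) = (6/10)(4/10)(6/10) = 0.144; P(data | r = 7) = (7/10)(3/10)(7/10) = 0.147; P(data | r = 9) = (9/10)(1/10)(9/10) = 0.081.
The prior-weighted likelihoods are 4/23 · 0.063 = 0.010957, 4/23 · 0.096 = 0.016696, 4/23 · 0.125 = 0.021739, 4/23 · 0.144 = 0.025043, 3/23 · 0.147 = 0.019174, 4/23 · 0.081 = 0.014087; summing to 0.1077.
The posterior is then P(r = 3 | data) = 0.10174, P(r = 4 | data) = 0.15503, P(r = 5 | data) = 0.20186, P(r = 6 | data) = 0.23254, P(r = 7 | data) = 0.17804, P(r = 9 | data) = 0.1308.
So P(yellow next | data) = Σ P(yellow next | H) P(H | data) = (3/10)(0.10174) + (2/5)(0.15503) + (1/2)(0.20186) + (3/5)(0.23254) + (7/10)(0.17804) + (9/10)(0.1308) = 0.57533.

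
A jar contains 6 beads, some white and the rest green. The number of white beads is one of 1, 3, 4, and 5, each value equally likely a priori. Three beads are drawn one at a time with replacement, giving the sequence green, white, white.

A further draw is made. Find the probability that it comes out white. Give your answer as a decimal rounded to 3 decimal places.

0.635

Compute the likelihood of the observed sequence for each case: P(data | r = 1) = (5/6)(1/6)(1/6) = 5/216; P(data | r = 3) = (3/6)(3/6)(3/6) = 1/8; P(data | r = 4) = (2/6)(4/6)(4/6) = 4/27; P(data | r = 5) = (1/6)(5/6)(5/6) = 25/216.
Weighting by the prior gives 1/4 · 5/216 = 5/864, 1/4 · 1/8 = 1/32, 1/4 · 4/27 = 1/27, 1/4 · 25/216 = 25/864; with total 89/864.
The posterior is then P(r = 1 | data) = 5/89, P(r = 3 | data) = 27/89, P(r = 4 | data) = 32/89, P(r = 5 | data) = 25/89.
So P(white next | data) = Σ P(white next | H) P(H | data) = (1/6)(5/89) + (1/2)(27/89) + (2/3)(32/89) + (5/6)(25/89) = 113/178.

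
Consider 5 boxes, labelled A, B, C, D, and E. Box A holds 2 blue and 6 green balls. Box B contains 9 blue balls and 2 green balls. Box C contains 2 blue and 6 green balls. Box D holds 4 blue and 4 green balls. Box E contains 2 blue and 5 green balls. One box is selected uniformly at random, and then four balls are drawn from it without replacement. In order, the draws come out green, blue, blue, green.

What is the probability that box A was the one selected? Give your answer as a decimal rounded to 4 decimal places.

0.1602

For each hypothesis, P(data | H) works out to: P(data | box A) = (6/8)(2/7)(1/6)(5/5) = 0.035714; P(data | box B) = (2/11)(9/10)(8/9)(1/8) = 0.018182; P(data | box C) = (6/8)(2/7)(1/6)(5/5) = 0.035714; P(data | box D) = (4/8)(4/7)(3/6)(3/5) = 0.085714; P(data | box E) = (5/7)(2/6)(1/5)(4/4) = 0.047619.
Weighting by the prior gives 1/5 · 0.035714 = 0.0071429, 1/5 · 0.018182 = 0.0036364, 1/5 · 0.035714 = 0.0071429, 1/5 · 0.085714 = 0.017143, 1/5 · 0.047619 = 0.0095238; these sum to 0.044589.
By Bayes' rule, P(box A | data) = (0.0071429) / (0.044589) = 0.16019.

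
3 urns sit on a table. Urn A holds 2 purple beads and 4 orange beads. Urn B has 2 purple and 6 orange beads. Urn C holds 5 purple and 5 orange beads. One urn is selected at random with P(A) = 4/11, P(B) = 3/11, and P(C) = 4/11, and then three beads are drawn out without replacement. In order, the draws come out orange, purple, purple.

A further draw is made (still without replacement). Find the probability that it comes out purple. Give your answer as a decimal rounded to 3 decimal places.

The likelihood of the observed sequence under each hypothesis: P(data | urn A) = (4/6)(2/5)(1/4) = 0.066667; P(data | urn B) = (6/8)(2/7)(1/6) = 0.035714; P(data | urn C) = (5/10)(5/9)(4/8) = 0.13889.
The prior-weighted likelihoods are 4/11 · 0.066667 = 0.024242, 3/11 · 0.035714 = 0.0097403, 4/11 · 0.13889 = 0.050505; summing to 0.084488.
The posterior is then P(urn A | data) = 0.28693, P(urn B | data) = 0.11529, P(urn C | data) = 0.59778.
Averaging over the posterior, P(purple next | data) = (0)(0.28693) + (0)(0.11529) + (3/7)(0.59778) = 0.25619.

0.256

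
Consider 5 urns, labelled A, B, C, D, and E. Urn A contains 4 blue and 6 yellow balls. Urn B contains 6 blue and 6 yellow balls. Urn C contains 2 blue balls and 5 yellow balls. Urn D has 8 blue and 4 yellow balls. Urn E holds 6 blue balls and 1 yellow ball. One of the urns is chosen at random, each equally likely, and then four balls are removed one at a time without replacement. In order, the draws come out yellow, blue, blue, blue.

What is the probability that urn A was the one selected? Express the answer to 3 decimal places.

0.083

Under each hypothesis, the probability of the observed sequence is: P(data | urn A) = (6/10)(4/9)(3/8)(2/7) = 0.028571; P(data | urn B) = (6/12)(6/11)(5/10)(4/9) = 0.060606; P(data | urn C) = (5/7)(2/6)(1/5)(0/4) = 0; P(data | urn D) = (4/12)(8/11)(7/10)(6/9) = 0.11313; P(data | urn E) = (1/7)(6/6)(5/5)(4/4) = 0.14286.
The prior-weighted likelihoods are 1/5 · 0.028571 = 0.0057143, 1/5 · 0.060606 = 0.012121, 1/5 · 0 = 0, 1/5 · 0.11313 = 0.022626, 1/5 · 0.14286 = 0.028571; with total 0.069033.
So P(urn A | data) = (0.0057143) / (0.069033) = 0.082776.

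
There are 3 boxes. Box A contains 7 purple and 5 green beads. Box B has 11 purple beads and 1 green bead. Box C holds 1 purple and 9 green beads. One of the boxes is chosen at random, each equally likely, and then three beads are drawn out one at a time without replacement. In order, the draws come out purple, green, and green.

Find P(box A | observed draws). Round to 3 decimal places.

0.515

Compute the likelihood of the observed sequence for each case: P(data | box A) = (7/12)(5/11)(4/10) = 7/66; P(data | box B) = (11/12)(1/11)(0/10) = 0; P(data | box C) = (1/10)(9/9)(8/8) = 1/10.
Multiplying each by its prior: 1/3 · 7/66 = 7/198, 1/3 · 0 = 0, 1/3 · 1/10 = 1/30; these sum to 34/495.
Therefore the posterior P(box A | data) = (7/198) / (34/495) = 35/68.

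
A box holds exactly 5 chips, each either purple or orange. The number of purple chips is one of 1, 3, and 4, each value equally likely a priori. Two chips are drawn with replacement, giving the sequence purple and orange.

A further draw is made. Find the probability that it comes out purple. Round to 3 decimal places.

0.543

Compute the likelihood of the observed sequence for each case: P(data | r = 1) = (1/5)(4/5) = 4/25; P(data | r = 3) = (3/5)(2/5) = 6/25; P(data | r = 4) = (4/5)(1/5) = 4/25.
Weighting by the prior gives 1/3 · 4/25 = 4/75, 1/3 · 6/25 = 2/25, 1/3 · 4/25 = 4/75; these sum to 14/75.
Dividing through by the total gives posterior P(r = 1 | data) = 2/7, P(r = 3 | data) = 3/7, P(r = 4 | data) = 2/7.
The predictive probability is P(purple next | data) = (1/5)(2/7) + (3/5)(3/7) + (4/5)(2/7) = 19/35.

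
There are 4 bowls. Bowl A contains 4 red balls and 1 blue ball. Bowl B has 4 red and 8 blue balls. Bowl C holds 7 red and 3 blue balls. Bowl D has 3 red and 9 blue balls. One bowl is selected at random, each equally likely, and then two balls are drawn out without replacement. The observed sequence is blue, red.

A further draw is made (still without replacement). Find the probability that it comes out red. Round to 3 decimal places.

Compute the likelihood of the observed sequence for each case: P(data | bowl A) = (1/5)(4/4) = 0.2; P(data | bowl B) = (8/12)(4/11) = 0.24242; P(data | bowl C) = (3/10)(7/9) = 0.23333; P(data | bowl D) = (9/12)(3/11) = 0.20455.
The prior-weighted likelihoods are 1/4 · 0.2 = 0.05, 1/4 · 0.24242 = 0.060606, 1/4 · 0.23333 = 0.058333, 1/4 · 0.20455 = 0.051136; these sum to 0.22008.
Dividing through by the total gives posterior P(bowl A | data) = 0.22719, P(bowl B | data) = 0.27539, P(bowl C | data) = 0.26506, P(bowl D | data) = 0.23236.
So P(red next | data) = Σ P(red next | H) P(H | data) = (1)(0.22719) + (3/10)(0.27539) + (3/4)(0.26506) + (1/5)(0.23236) = 0.55508.

0.555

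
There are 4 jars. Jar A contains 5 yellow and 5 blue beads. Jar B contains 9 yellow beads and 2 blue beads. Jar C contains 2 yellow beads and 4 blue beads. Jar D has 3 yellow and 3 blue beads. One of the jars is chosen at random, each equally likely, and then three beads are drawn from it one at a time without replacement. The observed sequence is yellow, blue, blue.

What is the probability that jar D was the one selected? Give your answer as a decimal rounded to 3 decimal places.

For each hypothesis, P(data | H) works out to: P(data | jar A) = (5/10)(5/9)(4/8) = 0.13889; P(data | jar B) = (9/11)(2/10)(1/9) = 0.018182; P(data | jar C) = (2/6)(4/5)(3/4) = 0.2; P(data | jar D) = (3/6)(3/5)(2/4) = 0.15.
Weighting by the prior gives 1/4 · 0.13889 = 0.034722, 1/4 · 0.018182 = 0.0045455, 1/4 · 0.2 = 0.05, 1/4 · 0.15 = 0.0375; summing to 0.12677.
Hence P(jar D | data) = (0.0375) / (0.12677) = 0.29582.

0.296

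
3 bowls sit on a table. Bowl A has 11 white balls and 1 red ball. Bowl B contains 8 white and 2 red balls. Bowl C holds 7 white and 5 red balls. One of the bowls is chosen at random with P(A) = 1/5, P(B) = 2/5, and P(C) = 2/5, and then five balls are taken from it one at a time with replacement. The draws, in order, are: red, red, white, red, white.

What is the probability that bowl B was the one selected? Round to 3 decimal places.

Compute the likelihood of the observed sequence for each case: P(data | bowl A) = (1/12)(1/12)(11/12)(1/12)(11/12) = 0.00048627; P(data | bowl B) = (2/10)(2/10)(8/10)(2/10)(8/10) = 0.00512; P(data | bowl C) = (5/12)(5/12)(7/12)(5/12)(7/12) = 0.024615.
The prior-weighted likelihoods are 1/5 · 0.00048627 = 9.7254e-05, 2/5 · 0.00512 = 0.002048, 2/5 · 0.024615 = 0.009846; these sum to 0.011991.
So P(bowl B | data) = (0.002048) / (0.011991) = 0.17079.

0.171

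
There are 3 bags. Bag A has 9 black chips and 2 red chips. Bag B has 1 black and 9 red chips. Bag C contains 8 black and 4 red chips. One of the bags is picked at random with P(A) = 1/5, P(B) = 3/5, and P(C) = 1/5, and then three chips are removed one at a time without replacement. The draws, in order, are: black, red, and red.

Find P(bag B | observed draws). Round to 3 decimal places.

Compute the likelihood of the observed sequence for each case: P(data | bag A) = (9/11)(2/10)(1/9) = 1/55; P(data | bag B) = (1/10)(9/9)(8/8) = 1/10; P(data | bag C) = (8/12)(4/11)(3/10) = 4/55.
Weighting by the prior gives 1/5 · 1/55 = 1/275, 3/5 · 1/10 = 3/50, 1/5 · 4/55 = 4/275; summing to 43/550.
So P(bag B | data) = (3/50) / (43/550) = 33/43.

0.767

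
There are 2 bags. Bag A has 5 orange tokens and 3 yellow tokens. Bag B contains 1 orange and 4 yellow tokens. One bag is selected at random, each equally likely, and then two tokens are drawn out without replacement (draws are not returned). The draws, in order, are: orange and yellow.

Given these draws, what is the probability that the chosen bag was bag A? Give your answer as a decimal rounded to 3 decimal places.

For each hypothesis, P(data | H) works out to: P(data | bag A) = (5/8)(3/7) = 15/56; P(data | bag B) = (1/5)(4/4) = 1/5.
The prior-weighted likelihoods are 1/2 · 15/56 = 15/112, 1/2 · 1/5 = 1/10; summing to 131/560.
So P(bag A | data) = (15/112) / (131/560) = 75/131.

0.573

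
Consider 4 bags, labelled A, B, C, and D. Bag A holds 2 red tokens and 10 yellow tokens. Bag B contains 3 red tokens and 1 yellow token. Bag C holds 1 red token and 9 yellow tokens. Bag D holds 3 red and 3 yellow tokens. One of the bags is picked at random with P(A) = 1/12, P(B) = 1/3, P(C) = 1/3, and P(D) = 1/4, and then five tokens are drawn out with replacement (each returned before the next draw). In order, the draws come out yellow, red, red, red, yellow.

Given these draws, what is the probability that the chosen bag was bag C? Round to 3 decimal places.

0.016

The likelihood of the observed sequence under each hypothesis: P(data | bag A) = (10/12)(2/12)(2/12)(2/12)(10/12) = 0.003215; P(data | bag B) = (1/4)(3/4)(3/4)(3/4)(1/4) = 0.026367; P(data | bag C) = (9/10)(1/10)(1/10)(1/10)(9/10) = 0.00081; P(data | bag D) = (3/6)(3/6)(3/6)(3/6)(3/6) = 0.03125.
The prior-weighted likelihoods are 1/12 · 0.003215 = 0.00026792, 1/3 · 0.026367 = 0.0087891, 1/3 · 0.00081 = 0.00027, 1/4 · 0.03125 = 0.0078125; these sum to 0.017139.
Therefore the posterior P(bag C | data) = (0.00027) / (0.017139) = 0.015753.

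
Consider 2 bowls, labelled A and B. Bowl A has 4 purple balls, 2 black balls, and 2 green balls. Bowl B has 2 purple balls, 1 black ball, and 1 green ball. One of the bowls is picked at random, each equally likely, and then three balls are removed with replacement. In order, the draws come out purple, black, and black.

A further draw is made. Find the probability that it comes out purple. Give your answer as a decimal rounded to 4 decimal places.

The likelihood of the observed sequence under each hypothesis: P(data | bowl A) = (4/8)(2/8)(2/8) = 1/32; P(data | bowl B) = (2/4)(1/4)(1/4) = 1/32.
Multiplying each by its prior: 1/2 · 1/32 = 1/64, 1/2 · 1/32 = 1/64; summing to 1/32.
Dividing through by the total gives posterior P(bowl A | data) = 1/2, P(bowl B | data) = 1/2.
The predictive probability is P(purple next | data) = (1/2)(1/2) + (1/2)(1/2) = 1/2.

0.5000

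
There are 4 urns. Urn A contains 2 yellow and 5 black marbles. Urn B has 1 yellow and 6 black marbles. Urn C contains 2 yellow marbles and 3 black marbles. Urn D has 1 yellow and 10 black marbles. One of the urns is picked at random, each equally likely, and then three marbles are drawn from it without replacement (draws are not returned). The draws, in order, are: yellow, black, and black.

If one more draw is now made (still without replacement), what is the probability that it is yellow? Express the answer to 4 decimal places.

0.2365

Compute the likelihood of the observed sequence for each case: P(data | urn A) = (2/7)(5/6)(4/5) = 4/21; P(data | urn B) = (1/7)(6/6)(5/5) = 1/7; P(data | urn C) = (2/5)(3/4)(2/3) = 1/5; P(data | urn D) = (1/11)(10/10)(9/9) = 1/11.
Weighting by the prior gives 1/4 · 4/21 = 1/21, 1/4 · 1/7 = 1/28, 1/4 · 1/5 = 1/20, 1/4 · 1/11 = 1/44; summing to 103/660.
Dividing through by the total gives posterior P(urn A | data) = 0.30513, P(urn B | data) = 0.22885, P(urn C | data) = 0.32039, P(urn D | data) = 0.14563.
The predictive probability is P(yellow next | data) = (1/4)(0.30513) + (0)(0.22885) + (1/2)(0.32039) + (0)(0.14563) = 0.23648.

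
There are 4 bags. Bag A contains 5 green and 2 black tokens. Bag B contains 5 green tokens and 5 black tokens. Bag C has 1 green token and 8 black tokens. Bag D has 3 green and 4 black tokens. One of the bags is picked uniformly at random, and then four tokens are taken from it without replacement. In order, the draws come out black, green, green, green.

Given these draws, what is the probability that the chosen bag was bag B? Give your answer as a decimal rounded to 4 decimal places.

The likelihood of the observed sequence under each hypothesis: P(data | bag A) = (2/7)(5/6)(4/5)(3/4) = 0.14286; P(data | bag B) = (5/10)(5/9)(4/8)(3/7) = 0.059524; P(data | bag C) = (8/9)(1/8)(0/7) = 0; P(data | bag D) = (4/7)(3/6)(2/5)(1/4) = 0.028571.
Multiplying each by its prior: 1/4 · 0.14286 = 0.035714, 1/4 · 0.059524 = 0.014881, 1/4 · 0 = 0, 1/4 · 0.028571 = 0.0071429; with total 0.057738.
So P(bag B | data) = (0.014881) / (0.057738) = 0.25773.

0.2577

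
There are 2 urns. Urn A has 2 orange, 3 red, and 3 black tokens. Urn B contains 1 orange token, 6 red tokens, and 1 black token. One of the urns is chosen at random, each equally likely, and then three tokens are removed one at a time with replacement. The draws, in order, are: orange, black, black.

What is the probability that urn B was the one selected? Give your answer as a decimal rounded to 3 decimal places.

For each hypothesis, P(data | H) works out to: P(data | urn A) = (2/8)(3/8)(3/8) = 0.035156; P(data | urn B) = (1/8)(1/8)(1/8) = 0.0019531.
Weighting by the prior gives 1/2 · 0.035156 = 0.017578, 1/2 · 0.0019531 = 0.00097656; with total 0.018555.
So P(urn B | data) = (0.00097656) / (0.018555) = 0.052632.

0.053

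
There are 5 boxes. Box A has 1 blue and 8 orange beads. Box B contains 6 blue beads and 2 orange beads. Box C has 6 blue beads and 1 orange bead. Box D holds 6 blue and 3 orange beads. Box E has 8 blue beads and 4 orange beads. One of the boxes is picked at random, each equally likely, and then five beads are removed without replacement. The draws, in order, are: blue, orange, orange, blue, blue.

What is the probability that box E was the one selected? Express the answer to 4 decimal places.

0.3373

The likelihood of the observed sequence under each hypothesis: P(data | box A) = (1/9)(8/8)(7/7)(0/6) = 0; P(data | box B) = (6/8)(2/7)(1/6)(5/5)(4/4) = 0.035714; P(data | box C) = (6/7)(1/6)(0/5) = 0; P(data | box D) = (6/9)(3/8)(2/7)(5/6)(4/5) = 0.047619; P(data | box E) = (8/12)(4/11)(3/10)(7/9)(6/8) = 0.042424.
Multiplying each by its prior: 1/5 · 0 = 0, 1/5 · 0.035714 = 0.0071429, 1/5 · 0 = 0, 1/5 · 0.047619 = 0.0095238, 1/5 · 0.042424 = 0.0084848; these sum to 0.025152.
Hence P(box E | data) = (0.0084848) / (0.025152) = 0.33735.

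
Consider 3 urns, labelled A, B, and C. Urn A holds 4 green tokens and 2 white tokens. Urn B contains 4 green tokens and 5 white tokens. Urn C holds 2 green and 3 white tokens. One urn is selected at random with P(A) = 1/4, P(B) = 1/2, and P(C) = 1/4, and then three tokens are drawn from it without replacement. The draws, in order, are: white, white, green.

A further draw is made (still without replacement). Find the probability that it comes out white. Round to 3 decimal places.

0.443

Under each hypothesis, the probability of the observed sequence is: P(data | urn A) = (2/6)(1/5)(4/4) = 1/15; P(data | urn B) = (5/9)(4/8)(4/7) = 10/63; P(data | urn C) = (3/5)(2/4)(2/3) = 1/5.
Multiplying each by its prior: 1/4 · 1/15 = 1/60, 1/2 · 10/63 = 5/63, 1/4 · 1/5 = 1/20; with total 46/315.
Dividing through by the total gives posterior P(urn A | data) = 21/184, P(urn B | data) = 25/46, P(urn C | data) = 63/184.
Averaging over the posterior, P(white next | data) = (0)(21/184) + (1/2)(25/46) + (1/2)(63/184) = 163/368.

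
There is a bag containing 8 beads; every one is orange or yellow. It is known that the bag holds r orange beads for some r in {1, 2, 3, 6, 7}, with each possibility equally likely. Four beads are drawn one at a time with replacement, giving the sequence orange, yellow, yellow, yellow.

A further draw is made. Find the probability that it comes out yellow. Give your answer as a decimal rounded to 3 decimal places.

0.723

Under each hypothesis, the probability of the observed sequence is: P(data | r = 1) = (1/8)(7/8)(7/8)(7/8) = 0.08374; P(data | r = 2) = (2/8)(6/8)(6/8)(6/8) = 0.10547; P(data | r = 3) = (3/8)(5/8)(5/8)(5/8) = 0.091553; P(data | r = 6) = (6/8)(2/8)(2/8)(2/8) = 0.011719; P(data | r = 7) = (7/8)(1/8)(1/8)(1/8) = 0.001709.
The prior-weighted likelihoods are 1/5 · 0.08374 = 0.016748, 1/5 · 0.10547 = 0.021094, 1/5 · 0.091553 = 0.018311, 1/5 · 0.011719 = 0.0023437, 1/5 · 0.001709 = 0.0003418; summing to 0.058838.
The posterior is then P(r = 1 | data) = 0.28465, P(r = 2 | data) = 0.35851, P(r = 3 | data) = 0.3112, P(r = 6 | data) = 0.039834, P(r = 7 | data) = 0.0058091.
So P(yellow next | data) = Σ P(yellow next | H) P(H | data) = (7/8)(0.28465) + (3/4)(0.35851) + (5/8)(0.3112) + (1/4)(0.039834) + (1/8)(0.0058091) = 0.72313.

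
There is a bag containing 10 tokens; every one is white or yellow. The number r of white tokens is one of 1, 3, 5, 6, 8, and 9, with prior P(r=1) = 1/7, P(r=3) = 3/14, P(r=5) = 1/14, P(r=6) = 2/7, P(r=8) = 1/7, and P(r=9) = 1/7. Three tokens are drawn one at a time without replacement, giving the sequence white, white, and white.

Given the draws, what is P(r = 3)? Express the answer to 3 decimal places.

Compute the likelihood of the observed sequence for each case: P(data | r = 1) = (1/10)(0/9) = 0; P(data | r = 3) = (3/10)(2/9)(1/8) = 0.0083333; P(data | r = 5) = (5/10)(4/9)(3/8) = 0.083333; P(data | r = 6) = (6/10)(5/9)(4/8) = 0.16667; P(data | r = 8) = (8/10)(7/9)(6/8) = 0.46667; P(data | r = 9) = (9/10)(8/9)(7/8) = 0.7.
Weighting by the prior gives 1/7 · 0 = 0, 3/14 · 0.0083333 = 0.0017857, 1/14 · 0.083333 = 0.0059524, 2/7 · 0.16667 = 0.047619, 1/7 · 0.46667 = 0.066667, 1/7 · 0.7 = 0.1; with total 0.22202.
Hence P(r = 3 | data) = (0.0017857) / (0.22202) = 0.0080429.

0.008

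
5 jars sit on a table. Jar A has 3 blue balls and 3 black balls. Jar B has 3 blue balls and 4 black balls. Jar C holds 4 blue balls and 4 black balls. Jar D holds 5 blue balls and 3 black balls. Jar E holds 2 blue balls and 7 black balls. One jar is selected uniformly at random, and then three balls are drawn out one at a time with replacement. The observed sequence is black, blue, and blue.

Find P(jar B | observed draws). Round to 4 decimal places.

Compute the likelihood of the observed sequence for each case: P(data | jar A) = (3/6)(3/6)(3/6) = 0.125; P(data | jar B) = (4/7)(3/7)(3/7) = 0.10496; P(data | jar C) = (4/8)(4/8)(4/8) = 0.125; P(data | jar D) = (3/8)(5/8)(5/8) = 0.14648; P(data | jar E) = (7/9)(2/9)(2/9) = 0.038409.
The prior-weighted likelihoods are 1/5 · 0.125 = 0.025, 1/5 · 0.10496 = 0.020991, 1/5 · 0.125 = 0.025, 1/5 · 0.14648 = 0.029297, 1/5 · 0.038409 = 0.0076818; with total 0.10797.
Therefore the posterior P(jar B | data) = (0.020991) / (0.10797) = 0.19442.

0.1944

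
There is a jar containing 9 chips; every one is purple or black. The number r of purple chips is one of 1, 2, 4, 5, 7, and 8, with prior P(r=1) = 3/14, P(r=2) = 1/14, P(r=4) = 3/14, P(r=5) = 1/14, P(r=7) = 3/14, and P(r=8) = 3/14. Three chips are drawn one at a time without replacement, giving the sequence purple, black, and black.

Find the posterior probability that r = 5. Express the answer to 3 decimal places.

0.101

For each hypothesis, P(data | H) works out to: P(data | r = 1) = (1/9)(8/8)(7/7) = 1/9; P(data | r = 2) = (2/9)(7/8)(6/7) = 1/6; P(data | r = 4) = (4/9)(5/8)(4/7) = 10/63; P(data | r = 5) = (5/9)(4/8)(3/7) = 5/42; P(data | r = 7) = (7/9)(2/8)(1/7) = 1/36; P(data | r = 8) = (8/9)(1/8)(0/7) = 0.
Multiplying each by its prior: 3/14 · 1/9 = 1/42, 1/14 · 1/6 = 1/84, 3/14 · 10/63 = 5/147, 1/14 · 5/42 = 5/588, 3/14 · 1/36 = 1/168, 3/14 · 0 = 0; with total 33/392.
By Bayes' rule, P(r = 5 | data) = (5/588) / (33/392) = 10/99.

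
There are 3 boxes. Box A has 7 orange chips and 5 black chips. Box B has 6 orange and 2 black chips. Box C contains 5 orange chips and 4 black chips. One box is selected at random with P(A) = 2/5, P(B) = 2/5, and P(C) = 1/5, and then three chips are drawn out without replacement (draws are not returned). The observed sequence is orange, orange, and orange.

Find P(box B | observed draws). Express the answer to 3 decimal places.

For each hypothesis, P(data | H) works out to: P(data | box A) = (7/12)(6/11)(5/10) = 7/44; P(data | box B) = (6/8)(5/7)(4/6) = 5/14; P(data | box C) = (5/9)(4/8)(3/7) = 5/42.
The prior-weighted likelihoods are 2/5 · 7/44 = 7/110, 2/5 · 5/14 = 1/7, 1/5 · 5/42 = 1/42; with total 38/165.
So P(box B | data) = (1/7) / (38/165) = 165/266.

0.620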